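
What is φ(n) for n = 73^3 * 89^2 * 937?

2812721573376

φ(2887275226609) = 2887275226609 · (1 − 1/73) · (1 − 1/89) · (1 − 1/937)
       = 2887275226609 · 5930496/6087689 = 2812721573376.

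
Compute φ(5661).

3456

Factor 5661: 5661 = 3^2 · 17 · 37.
φ(5661) = 5661 · (1 − 1/3) · (1 − 1/17) · (1 − 1/37)
       = 5661 · 1152/1887 = 3456.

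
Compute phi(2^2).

2

φ(2^2) = 2^2 − 2^1 = 4 − 2 = 2.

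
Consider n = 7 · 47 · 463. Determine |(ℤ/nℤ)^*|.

φ(7) = 7 − 1 = 6.
φ(47) = 47 − 1 = 46.
φ(463) = 463 − 1 = 462.
Multiply: 6 · 46 · 462 = 127512.

127512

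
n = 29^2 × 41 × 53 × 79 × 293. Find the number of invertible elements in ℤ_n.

φ(29^2) = 29^1·(29−1) = 29·28 = 812.
φ(41) = 41 − 1 = 40.
φ(53) = 53 − 1 = 52.
φ(79) = 79 − 1 = 78.
φ(293) = 293 − 1 = 292.
Since φ is multiplicative, φ(42300980471) = 812 · 40 · 52 · 78 · 292 = 38467752960.

38467752960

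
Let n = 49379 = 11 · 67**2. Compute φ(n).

44220

φ(11) = 11 − 1 = 10.
φ(67^2) = 67^1·(67−1) = 67·66 = 4422.
φ(49379) = 10 × 4422 = 44220.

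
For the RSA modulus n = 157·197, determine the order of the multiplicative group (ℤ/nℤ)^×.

φ(30929) = 30929 · (1 − 1/157) · (1 − 1/197)
       = 30929 · 30576/30929 = 30576.

30576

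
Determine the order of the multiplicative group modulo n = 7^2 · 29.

φ(1421) = 1421 · (1 − 1/7) · (1 − 1/29)
       = 1421 · 168/203 = 1176.

1176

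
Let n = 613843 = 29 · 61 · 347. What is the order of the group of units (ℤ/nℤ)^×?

φ(29) = 29 − 1 = 28.
φ(61) = 61 − 1 = 60.
φ(347) = 347 − 1 = 346.
φ(613843) = 28 × 60 × 346 = 581280.

581280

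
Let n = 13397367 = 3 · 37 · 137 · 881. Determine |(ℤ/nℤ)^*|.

8616960

φ(13397367) = 13397367 · (1 − 1/3) · (1 − 1/37) · (1 − 1/137) · (1 − 1/881)
       = 13397367 · 8616960/13397367 = 8616960.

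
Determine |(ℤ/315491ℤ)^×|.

First factor: 315491 = 11 · 23 · 29 · 43.
φ(11) = 11 − 1 = 10.
φ(23) = 23 − 1 = 22.
φ(29) = 29 − 1 = 28.
φ(43) = 43 − 1 = 42.
Multiply: 10 · 22 · 28 · 42 = 258720.

258720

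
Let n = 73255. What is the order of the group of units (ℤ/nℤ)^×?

73255 = 5 · 7**2 · 13 · 23.
φ(73255) = 73255 · (1 − 1/5) · (1 − 1/7) · (1 − 1/13) · (1 − 1/23)
       = 73255 · 6336/10465 = 44352.

44352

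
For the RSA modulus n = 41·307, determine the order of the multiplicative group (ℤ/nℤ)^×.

For distinct primes, φ(pq) = (p−1)(q−1) = 40 × 306 = 12240.

12240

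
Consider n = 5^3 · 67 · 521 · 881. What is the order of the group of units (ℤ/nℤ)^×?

φ(3844133375) = 3844133375 · (1 − 1/5) · (1 − 1/67) · (1 − 1/521) · (1 − 1/881)
       = 3844133375 · 120806400/153765335 = 3020160000.

3020160000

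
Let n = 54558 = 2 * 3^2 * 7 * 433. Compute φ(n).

15552

φ(2) = 2 − 1 = 1.
φ(3^2) = 3^2 − 3^1 = 9 − 3 = 6.
φ(7) = 7 − 1 = 6.
φ(433) = 433 − 1 = 432.
Multiply: 1 · 6 · 6 · 432 = 15552.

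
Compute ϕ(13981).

Prime factorization: 13981 = 11 * 31 * 41.
φ(13981) = 13981 · (1 − 1/11) · (1 − 1/31) · (1 − 1/41)
       = 13981 · 12000/13981 = 12000.

12000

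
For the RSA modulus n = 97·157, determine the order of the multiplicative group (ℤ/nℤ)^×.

φ(15229) = 15229 · (1 − 1/97) · (1 − 1/157)
       = 15229 · 14976/15229 = 14976.

14976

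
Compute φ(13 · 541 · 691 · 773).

3451766400

φ(13) = 13 − 1 = 12.
φ(541) = 541 − 1 = 540.
φ(691) = 691 − 1 = 690.
φ(773) = 773 − 1 = 772.
φ(3756627719) = 12 × 540 × 690 × 772 = 3451766400.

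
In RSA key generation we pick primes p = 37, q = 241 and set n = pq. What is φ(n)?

8640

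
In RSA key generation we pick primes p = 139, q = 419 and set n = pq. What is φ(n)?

φ(n) = (p − 1)(q − 1) = (139−1)(419−1) = 138·418 = 57684.

57684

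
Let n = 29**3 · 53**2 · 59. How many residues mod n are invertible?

3764100704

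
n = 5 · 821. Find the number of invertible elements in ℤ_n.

3280

φ(4105) = 4105 · (1 − 1/5) · (1 − 1/821)
       = 4105 · 3280/4105 = 3280.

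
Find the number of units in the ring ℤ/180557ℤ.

145152

Factor 180557: 180557 = 13 * 17 * 19 * 43.
φ(180557) = 180557 · (1 − 1/13) · (1 − 1/17) · (1 − 1/19) · (1 − 1/43)
       = 180557 · 145152/180557 = 145152.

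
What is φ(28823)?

First factor: 28823 = 19 × 37 × 41.
φ(19) = 19 − 1 = 18.
φ(37) = 37 − 1 = 36.
φ(41) = 41 − 1 = 40.
Multiply: 18 · 36 · 40 = 25920.

25920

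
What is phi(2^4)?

φ(16) = 16 · (1 − 1/2)
       = 16 · 1/2 = 8.

8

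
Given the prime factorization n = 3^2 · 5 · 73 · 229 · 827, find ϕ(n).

325430784

φ(622123155) = 622123155 · (1 − 1/3) · (1 − 1/5) · (1 − 1/73) · (1 − 1/229) · (1 − 1/827)
       = 622123155 · 108476928/207374385 = 325430784.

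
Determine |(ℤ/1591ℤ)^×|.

Factor 1591: 1591 = 37 × 43.
φ(1591) = 1591 · (1 − 1/37) · (1 − 1/43)
       = 1591 · 1512/1591 = 1512.

1512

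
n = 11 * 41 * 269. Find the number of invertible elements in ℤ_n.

φ(121319) = 121319 · (1 − 1/11) · (1 − 1/41) · (1 − 1/269)
       = 121319 · 107200/121319 = 107200.

107200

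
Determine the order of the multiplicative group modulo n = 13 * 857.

φ(11141) = 11141 · (1 − 1/13) · (1 − 1/857)
       = 11141 · 10272/11141 = 10272.

10272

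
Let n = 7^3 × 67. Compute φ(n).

φ(22981) = 22981 · (1 − 1/7) · (1 − 1/67)
       = 22981 · 396/469 = 19404.

19404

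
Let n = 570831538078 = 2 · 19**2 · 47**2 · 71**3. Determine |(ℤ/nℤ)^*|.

260913489480

φ(2) = 2 − 1 = 1.
φ(19^2) = 19^1·(19−1) = 19·18 = 342.
φ(47^2) = 47^1·(47−1) = 47·46 = 2162.
φ(71^3) = 71^3 − 71^2 = 357911 − 5041 = 352870.
Since φ is multiplicative, φ(570831538078) = 1 · 342 · 2162 · 352870 = 260913489480.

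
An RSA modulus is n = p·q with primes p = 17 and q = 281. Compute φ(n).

φ(17) = 17 − 1 = 16.
φ(281) = 281 − 1 = 280.
Since φ is multiplicative, φ(4777) = 16 · 280 = 4480.

4480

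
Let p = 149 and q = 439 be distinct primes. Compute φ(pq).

64824

For distinct primes, φ(pq) = (p−1)(q−1) = 148 × 438 = 64824.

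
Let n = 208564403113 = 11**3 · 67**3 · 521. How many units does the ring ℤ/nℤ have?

186415600800

φ(208564403113) = 208564403113 · (1 − 1/11) · (1 − 1/67) · (1 − 1/521)
       = 208564403113 · 343200/383977 = 186415600800.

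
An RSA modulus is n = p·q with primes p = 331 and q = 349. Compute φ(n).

φ(115519) = 115519 · (1 − 1/331) · (1 − 1/349)
       = 115519 · 114840/115519 = 114840.

114840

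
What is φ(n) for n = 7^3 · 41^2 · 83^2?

φ(7^3) = 7^3 − 7^2 = 343 − 49 = 294.
φ(41^2) = 41^2 − 41^1 = 1681 − 41 = 1640.
φ(83^2) = 83^2 − 83^1 = 6889 − 83 = 6806.
φ(3972080287) = 294 × 1640 × 6806 = 3281580960.

3281580960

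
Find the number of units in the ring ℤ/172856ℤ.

First factor: 172856 = 2^3 × 17 × 31 × 41.
φ(2^3) = 2^2·(2−1) = 4·1 = 4.
φ(17) = 17 − 1 = 16.
φ(31) = 31 − 1 = 30.
φ(41) = 41 − 1 = 40.
Since φ is multiplicative, φ(172856) = 4 · 16 · 30 · 40 = 76800.

76800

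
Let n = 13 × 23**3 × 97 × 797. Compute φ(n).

10671952896

φ(13) = 13 − 1 = 12.
φ(23^3) = 23^3 − 23^2 = 12167 − 529 = 11638.
φ(97) = 97 − 1 = 96.
φ(797) = 797 − 1 = 796.
Multiply: 12 · 11638 · 96 · 796 = 10671952896.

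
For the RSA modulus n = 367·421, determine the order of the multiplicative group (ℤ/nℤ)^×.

φ(154507) = 154507 · (1 − 1/367) · (1 − 1/421)
       = 154507 · 153720/154507 = 153720.

153720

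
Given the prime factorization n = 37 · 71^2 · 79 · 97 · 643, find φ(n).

860121400320

φ(37) = 37 − 1 = 36.
φ(71^2) = 71^2 − 71^1 = 5041 − 71 = 4970.
φ(79) = 79 − 1 = 78.
φ(97) = 97 − 1 = 96.
φ(643) = 643 − 1 = 642.
Multiply: 36 · 4970 · 78 · 96 · 642 = 860121400320.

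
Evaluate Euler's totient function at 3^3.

18

φ(3^3) = 3^2·(3−1) = 9·2 = 18.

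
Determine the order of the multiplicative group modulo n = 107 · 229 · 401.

9667200

φ(107) = 107 − 1 = 106.
φ(229) = 229 − 1 = 228.
φ(401) = 401 − 1 = 400.
Multiply: 106 · 228 · 400 = 9667200.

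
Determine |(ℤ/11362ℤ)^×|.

Factor 11362: 11362 = 2 * 13 * 19 * 23.
φ(2) = 2 − 1 = 1.
φ(13) = 13 − 1 = 12.
φ(19) = 19 − 1 = 18.
φ(23) = 23 − 1 = 22.
Multiply: 1 · 12 · 18 · 22 = 4752.

4752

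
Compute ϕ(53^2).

φ(53^2) = 53^2 − 53^1 = 2809 − 53 = 2756.

2756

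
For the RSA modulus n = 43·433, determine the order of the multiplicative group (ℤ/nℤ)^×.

18144

For distinct primes, φ(pq) = (p−1)(q−1) = 42 × 432 = 18144.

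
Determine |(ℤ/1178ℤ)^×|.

540

1178 = 2 * 19 * 31.
φ(1178) = 1178 · (1 − 1/2) · (1 − 1/19) · (1 − 1/31)
       = 1178 · 540/1178 = 540.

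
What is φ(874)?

Factor 874: 874 = 2 * 19 * 23.
φ(2) = 2 − 1 = 1.
φ(19) = 19 − 1 = 18.
φ(23) = 23 − 1 = 22.
Since φ is multiplicative, φ(874) = 1 · 18 · 22 = 396.

396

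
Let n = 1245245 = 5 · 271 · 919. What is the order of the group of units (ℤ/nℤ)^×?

991440

φ(1245245) = 1245245 · (1 − 1/5) · (1 − 1/271) · (1 − 1/919)
       = 1245245 · 991440/1245245 = 991440.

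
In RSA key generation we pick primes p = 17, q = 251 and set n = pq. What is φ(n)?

φ(n) = (p − 1)(q − 1) = (17−1)(251−1) = 16·250 = 4000.

4000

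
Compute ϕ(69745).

48384

69745 = 5 * 13 * 29 * 37.
φ(5) = 5 − 1 = 4.
φ(13) = 13 − 1 = 12.
φ(29) = 29 − 1 = 28.
φ(37) = 37 − 1 = 36.
Since φ is multiplicative, φ(69745) = 4 · 12 · 28 · 36 = 48384.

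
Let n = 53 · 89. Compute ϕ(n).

4576

φ(53) = 53 − 1 = 52.
φ(89) = 89 − 1 = 88.
Multiply: 52 · 88 = 4576.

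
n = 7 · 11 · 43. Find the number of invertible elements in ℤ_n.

2520

φ(7) = 7 − 1 = 6.
φ(11) = 11 − 1 = 10.
φ(43) = 43 − 1 = 42.
Multiply: 6 · 10 · 42 = 2520.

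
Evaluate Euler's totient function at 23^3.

11638

φ(23^3) = 23^2·(23−1) = 529·22 = 11638.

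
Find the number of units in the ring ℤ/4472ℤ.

2016

First factor: 4472 = 2^3 · 13 · 43.
φ(2^3) = 2^2·(2−1) = 4·1 = 4.
φ(13) = 13 − 1 = 12.
φ(43) = 43 − 1 = 42.
Multiply: 4 · 12 · 42 = 2016.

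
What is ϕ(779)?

720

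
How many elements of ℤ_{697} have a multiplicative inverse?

Prime factorization: 697 = 17 · 41.
φ(17) = 17 − 1 = 16.
φ(41) = 41 − 1 = 40.
φ(697) = 16 × 40 = 640.

640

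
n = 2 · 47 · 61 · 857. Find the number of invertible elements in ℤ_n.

φ(4914038) = 4914038 · (1 − 1/2) · (1 − 1/47) · (1 − 1/61) · (1 − 1/857)
       = 4914038 · 2362560/4914038 = 2362560.

2362560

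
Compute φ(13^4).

26364

φ(28561) = 28561 · (1 − 1/13)
       = 28561 · 12/13 = 26364.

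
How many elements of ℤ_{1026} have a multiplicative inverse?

Prime factorization: 1026 = 2 · 3^3 · 19.
φ(2) = 2 − 1 = 1.
φ(3^3) = 3^2·(3−1) = 9·2 = 18.
φ(19) = 19 − 1 = 18.
Since φ is multiplicative, φ(1026) = 1 · 18 · 18 = 324.

324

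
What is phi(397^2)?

157212

φ(157609) = 157609 · (1 − 1/397)
       = 157609 · 396/397 = 157212.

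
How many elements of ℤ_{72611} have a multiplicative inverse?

52800

Factor 72611: 72611 = 7 * 11 * 23 * 41.
φ(7) = 7 − 1 = 6.
φ(11) = 11 − 1 = 10.
φ(23) = 23 − 1 = 22.
φ(41) = 41 − 1 = 40.
Multiply: 6 · 10 · 22 · 40 = 52800.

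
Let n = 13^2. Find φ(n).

φ(13^2) = 13^1·(13−1) = 13·12 = 156.

156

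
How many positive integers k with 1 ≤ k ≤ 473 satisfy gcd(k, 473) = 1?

420

Prime factorization: 473 = 11 · 43.
φ(473) = 473 · (1 − 1/11) · (1 − 1/43)
       = 473 · 420/473 = 420.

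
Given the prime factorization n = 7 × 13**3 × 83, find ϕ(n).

φ(7) = 7 − 1 = 6.
φ(13^3) = 13^3 − 13^2 = 2197 − 169 = 2028.
φ(83) = 83 − 1 = 82.
Multiply: 6 · 2028 · 82 = 997776.

997776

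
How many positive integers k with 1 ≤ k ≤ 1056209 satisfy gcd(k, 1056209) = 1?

776160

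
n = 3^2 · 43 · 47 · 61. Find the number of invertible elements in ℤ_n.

φ(3^2) = 3^1·(3−1) = 3·2 = 6.
φ(43) = 43 − 1 = 42.
φ(47) = 47 − 1 = 46.
φ(61) = 61 − 1 = 60.
Since φ is multiplicative, φ(1109529) = 6 · 42 · 46 · 60 = 695520.

695520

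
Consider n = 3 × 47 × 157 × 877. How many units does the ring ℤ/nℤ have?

φ(3) = 3 − 1 = 2.
φ(47) = 47 − 1 = 46.
φ(157) = 157 − 1 = 156.
φ(877) = 877 − 1 = 876.
Since φ is multiplicative, φ(19414149) = 2 · 46 · 156 · 876 = 12572352.

12572352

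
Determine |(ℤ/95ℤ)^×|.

72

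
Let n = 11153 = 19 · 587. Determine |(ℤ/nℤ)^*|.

10548

φ(19) = 19 − 1 = 18.
φ(587) = 587 − 1 = 586.
Since φ is multiplicative, φ(11153) = 18 · 586 = 10548.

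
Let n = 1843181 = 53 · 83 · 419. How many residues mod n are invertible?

1782352

φ(1843181) = 1843181 · (1 − 1/53) · (1 − 1/83) · (1 − 1/419)
       = 1843181 · 1782352/1843181 = 1782352.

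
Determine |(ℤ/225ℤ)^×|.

225 = 3^2 × 5^2.
φ(3^2) = 3^2 − 3^1 = 9 − 3 = 6.
φ(5^2) = 5^1·(5−1) = 5·4 = 20.
Multiply: 6 · 20 = 120.

120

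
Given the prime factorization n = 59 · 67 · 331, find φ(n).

φ(1308443) = 1308443 · (1 − 1/59) · (1 − 1/67) · (1 − 1/331)
       = 1308443 · 1263240/1308443 = 1263240.

1263240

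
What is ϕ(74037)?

First factor: 74037 = 3 * 23 * 29 * 37.
φ(3) = 3 − 1 = 2.
φ(23) = 23 − 1 = 22.
φ(29) = 29 − 1 = 28.
φ(37) = 37 − 1 = 36.
φ(74037) = 2 × 22 × 28 × 36 = 44352.

44352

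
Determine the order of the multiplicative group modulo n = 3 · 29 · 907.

50736

φ(78909) = 78909 · (1 − 1/3) · (1 − 1/29) · (1 − 1/907)
       = 78909 · 50736/78909 = 50736.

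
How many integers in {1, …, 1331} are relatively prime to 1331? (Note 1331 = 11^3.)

1210

φ(1331) = 1331 · (1 − 1/11)
       = 1331 · 10/11 = 1210.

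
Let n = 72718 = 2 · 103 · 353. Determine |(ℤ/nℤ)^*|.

φ(2) = 2 − 1 = 1.
φ(103) = 103 − 1 = 102.
φ(353) = 353 − 1 = 352.
Multiply: 1 · 102 · 352 = 35904.

35904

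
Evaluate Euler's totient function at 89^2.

φ(7921) = 7921 · (1 − 1/89)
       = 7921 · 88/89 = 7832.

7832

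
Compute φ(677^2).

457652

φ(677^2) = 677^2 − 677^1 = 458329 − 677 = 457652.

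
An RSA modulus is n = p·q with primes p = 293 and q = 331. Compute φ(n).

96360

For distinct primes, φ(pq) = (p−1)(q−1) = 292 × 330 = 96360.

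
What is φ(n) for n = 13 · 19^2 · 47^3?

φ(13) = 13 − 1 = 12.
φ(19^2) = 19^2 − 19^1 = 361 − 19 = 342.
φ(47^3) = 47^2·(47−1) = 2209·46 = 101614.
Multiply: 12 · 342 · 101614 = 417023856.

417023856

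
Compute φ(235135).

235135 = 5 · 31 · 37 · 41.
φ(235135) = 235135 · (1 − 1/5) · (1 − 1/31) · (1 − 1/37) · (1 − 1/41)
       = 235135 · 172800/235135 = 172800.

172800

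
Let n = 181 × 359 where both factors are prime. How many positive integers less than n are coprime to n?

φ(181) = 181 − 1 = 180.
φ(359) = 359 − 1 = 358.
Multiply: 180 · 358 = 64440.

64440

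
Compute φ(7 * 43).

φ(301) = 301 · (1 − 1/7) · (1 − 1/43)
       = 301 · 252/301 = 252.

252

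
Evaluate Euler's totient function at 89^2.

7832

φ(7921) = 7921 · (1 − 1/89)
       = 7921 · 88/89 = 7832.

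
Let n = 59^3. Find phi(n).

201898

φ(205379) = 205379 · (1 − 1/59)
       = 205379 · 58/59 = 201898.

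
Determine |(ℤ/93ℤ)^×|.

60

Prime factorization: 93 = 3 × 31.
φ(93) = 93 · (1 − 1/3) · (1 − 1/31)
       = 93 · 60/93 = 60.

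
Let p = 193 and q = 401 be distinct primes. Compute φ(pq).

φ(77393) = 77393 · (1 − 1/193) · (1 − 1/401)
       = 77393 · 76800/77393 = 76800.

76800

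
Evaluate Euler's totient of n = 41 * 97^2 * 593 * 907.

199780392960

φ(41) = 41 − 1 = 40.
φ(97^2) = 97^2 − 97^1 = 9409 − 97 = 9312.
φ(593) = 593 − 1 = 592.
φ(907) = 907 − 1 = 906.
φ(207486242419) = 40 × 9312 × 592 × 906 = 199780392960.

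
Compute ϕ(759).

440

Factor 759: 759 = 3 * 11 * 23.
φ(3) = 3 − 1 = 2.
φ(11) = 11 − 1 = 10.
φ(23) = 23 − 1 = 22.
Since φ is multiplicative, φ(759) = 2 · 10 · 22 = 440.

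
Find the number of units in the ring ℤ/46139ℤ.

42336

46139 = 29 · 37 · 43.
φ(46139) = 46139 · (1 − 1/29) · (1 − 1/37) · (1 − 1/43)
       = 46139 · 42336/46139 = 42336.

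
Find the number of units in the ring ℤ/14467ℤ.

12672

Factor 14467: 14467 = 17 · 23 · 37.
φ(17) = 17 − 1 = 16.
φ(23) = 23 − 1 = 22.
φ(37) = 37 − 1 = 36.
Since φ is multiplicative, φ(14467) = 16 · 22 · 36 = 12672.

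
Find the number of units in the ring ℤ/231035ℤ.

147840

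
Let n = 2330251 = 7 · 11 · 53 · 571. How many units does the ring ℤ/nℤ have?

φ(7) = 7 − 1 = 6.
φ(11) = 11 − 1 = 10.
φ(53) = 53 − 1 = 52.
φ(571) = 571 − 1 = 570.
Since φ is multiplicative, φ(2330251) = 6 · 10 · 52 · 570 = 1778400.

1778400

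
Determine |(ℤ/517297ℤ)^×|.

432000

Factor 517297: 517297 = 11 · 31 · 37 · 41.
φ(11) = 11 − 1 = 10.
φ(31) = 31 − 1 = 30.
φ(37) = 37 − 1 = 36.
φ(41) = 41 − 1 = 40.
φ(517297) = 10 × 30 × 36 × 40 = 432000.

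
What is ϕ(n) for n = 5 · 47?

184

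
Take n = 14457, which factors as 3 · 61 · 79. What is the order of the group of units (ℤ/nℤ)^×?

9360

φ(14457) = 14457 · (1 − 1/3) · (1 − 1/61) · (1 − 1/79)
       = 14457 · 9360/14457 = 9360.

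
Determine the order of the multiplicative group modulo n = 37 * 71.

φ(2627) = 2627 · (1 − 1/37) · (1 − 1/71)
       = 2627 · 2520/2627 = 2520.

2520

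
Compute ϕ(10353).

First factor: 10353 = 3 × 7 × 17 × 29.
φ(3) = 3 − 1 = 2.
φ(7) = 7 − 1 = 6.
φ(17) = 17 − 1 = 16.
φ(29) = 29 − 1 = 28.
Since φ is multiplicative, φ(10353) = 2 · 6 · 16 · 28 = 5376.

5376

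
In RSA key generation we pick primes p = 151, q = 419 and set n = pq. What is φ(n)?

62700

φ(pq) = (p−1)(q−1) = 150 · 418 = 62700.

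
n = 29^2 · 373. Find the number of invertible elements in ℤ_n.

302064

φ(313693) = 313693 · (1 − 1/29) · (1 − 1/373)
       = 313693 · 10416/10817 = 302064.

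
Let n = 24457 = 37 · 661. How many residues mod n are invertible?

23760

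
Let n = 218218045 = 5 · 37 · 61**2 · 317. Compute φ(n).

166544640

φ(218218045) = 218218045 · (1 − 1/5) · (1 − 1/37) · (1 − 1/61) · (1 − 1/317)
       = 218218045 · 2730240/3577345 = 166544640.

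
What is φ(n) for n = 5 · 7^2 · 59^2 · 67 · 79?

2959564608

φ(4514108585) = 4514108585 · (1 − 1/5) · (1 − 1/7) · (1 − 1/59) · (1 − 1/67) · (1 − 1/79)
       = 4514108585 · 7166016/10930045 = 2959564608.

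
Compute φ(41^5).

φ(115856201) = 115856201 · (1 − 1/41)
       = 115856201 · 40/41 = 113030440.

113030440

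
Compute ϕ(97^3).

φ(97^3) = 97^3 − 97^2 = 912673 − 9409 = 903264.

903264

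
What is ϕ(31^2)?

930

φ(961) = 961 · (1 − 1/31)
       = 961 · 30/31 = 930.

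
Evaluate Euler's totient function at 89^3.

φ(704969) = 704969 · (1 − 1/89)
       = 704969 · 88/89 = 697048.

697048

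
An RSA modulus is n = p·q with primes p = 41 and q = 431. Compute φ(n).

φ(n) = (p − 1)(q − 1) = (41−1)(431−1) = 40·430 = 17200.

17200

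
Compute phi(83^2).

6806

φ(6889) = 6889 · (1 − 1/83)
       = 6889 · 82/83 = 6806.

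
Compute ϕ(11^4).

13310

φ(14641) = 14641 · (1 − 1/11)
       = 14641 · 10/11 = 13310.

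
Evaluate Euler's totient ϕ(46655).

Prime factorization: 46655 = 5 · 7 · 31 · 43.
φ(46655) = 46655 · (1 − 1/5) · (1 − 1/7) · (1 − 1/31) · (1 − 1/43)
       = 46655 · 30240/46655 = 30240.

30240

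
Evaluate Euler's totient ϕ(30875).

21600

Factor 30875: 30875 = 5**3 · 13 · 19.
φ(5^3) = 5^2·(5−1) = 25·4 = 100.
φ(13) = 13 − 1 = 12.
φ(19) = 19 − 1 = 18.
Multiply: 100 · 12 · 18 = 21600.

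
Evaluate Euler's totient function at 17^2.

φ(17^2) = 17^1·(17−1) = 17·16 = 272.

272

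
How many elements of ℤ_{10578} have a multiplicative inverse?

3360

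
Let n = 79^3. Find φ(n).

φ(493039) = 493039 · (1 − 1/79)
       = 493039 · 78/79 = 486798.

486798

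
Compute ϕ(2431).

1920

First factor: 2431 = 11 * 13 * 17.
φ(11) = 11 − 1 = 10.
φ(13) = 13 − 1 = 12.
φ(17) = 17 − 1 = 16.
Since φ is multiplicative, φ(2431) = 10 · 12 · 16 = 1920.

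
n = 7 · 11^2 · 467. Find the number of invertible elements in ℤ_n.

307560

φ(395549) = 395549 · (1 − 1/7) · (1 − 1/11) · (1 − 1/467)
       = 395549 · 27960/35959 = 307560.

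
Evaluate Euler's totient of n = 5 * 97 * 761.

291840

φ(5) = 5 − 1 = 4.
φ(97) = 97 − 1 = 96.
φ(761) = 761 − 1 = 760.
φ(369085) = 4 × 96 × 760 = 291840.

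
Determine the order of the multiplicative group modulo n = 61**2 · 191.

φ(61^2) = 61^1·(61−1) = 61·60 = 3660.
φ(191) = 191 − 1 = 190.
φ(710711) = 3660 × 190 = 695400.

695400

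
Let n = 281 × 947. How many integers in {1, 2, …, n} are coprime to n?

φ(266107) = 266107 · (1 − 1/281) · (1 − 1/947)
       = 266107 · 264880/266107 = 264880.

264880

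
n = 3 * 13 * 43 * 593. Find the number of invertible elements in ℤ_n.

596736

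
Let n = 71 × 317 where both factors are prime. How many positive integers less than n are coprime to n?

For distinct primes, φ(pq) = (p−1)(q−1) = 70 × 316 = 22120.

22120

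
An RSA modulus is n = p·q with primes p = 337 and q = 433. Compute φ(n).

φ(337) = 337 − 1 = 336.
φ(433) = 433 − 1 = 432.
Since φ is multiplicative, φ(145921) = 336 · 432 = 145152.

145152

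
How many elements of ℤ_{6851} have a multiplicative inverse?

5760

Factor 6851: 6851 = 13 · 17 · 31.
φ(13) = 13 − 1 = 12.
φ(17) = 17 − 1 = 16.
φ(31) = 31 − 1 = 30.
φ(6851) = 12 × 16 × 30 = 5760.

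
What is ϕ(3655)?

2688

Prime factorization: 3655 = 5 · 17 · 43.
φ(5) = 5 − 1 = 4.
φ(17) = 17 − 1 = 16.
φ(43) = 43 − 1 = 42.
Multiply: 4 · 16 · 42 = 2688.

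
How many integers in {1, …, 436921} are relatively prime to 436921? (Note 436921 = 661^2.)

436260

φ(661^2) = 661^1·(661−1) = 661·660 = 436260.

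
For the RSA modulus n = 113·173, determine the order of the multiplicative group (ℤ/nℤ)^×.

φ(113) = 113 − 1 = 112.
φ(173) = 173 − 1 = 172.
Since φ is multiplicative, φ(19549) = 112 · 172 = 19264.

19264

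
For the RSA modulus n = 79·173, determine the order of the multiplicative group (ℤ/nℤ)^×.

φ(pq) = (p−1)(q−1) = 78 · 172 = 13416.

13416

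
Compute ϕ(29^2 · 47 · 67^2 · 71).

φ(12598005913) = 12598005913 · (1 − 1/29) · (1 − 1/47) · (1 − 1/67) · (1 − 1/71)
       = 12598005913 · 5950560/6483791 = 11561938080.

11561938080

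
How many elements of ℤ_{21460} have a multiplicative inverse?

Prime factorization: 21460 = 2^2 * 5 * 29 * 37.
φ(21460) = 21460 · (1 − 1/2) · (1 − 1/5) · (1 − 1/29) · (1 − 1/37)
       = 21460 · 4032/10730 = 8064.

8064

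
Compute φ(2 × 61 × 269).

16080

φ(32818) = 32818 · (1 − 1/2) · (1 − 1/61) · (1 − 1/269)
       = 32818 · 16080/32818 = 16080.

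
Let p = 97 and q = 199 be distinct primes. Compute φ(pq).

φ(19303) = 19303 · (1 − 1/97) · (1 − 1/199)
       = 19303 · 19008/19303 = 19008.

19008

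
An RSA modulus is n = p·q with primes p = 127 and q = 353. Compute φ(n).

44352

φ(44831) = 44831 · (1 − 1/127) · (1 − 1/353)
       = 44831 · 44352/44831 = 44352.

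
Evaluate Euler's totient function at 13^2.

φ(13^2) = 13^2 − 13^1 = 169 − 13 = 156.

156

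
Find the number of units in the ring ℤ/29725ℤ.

29725 = 5^2 * 29 * 41.
φ(5^2) = 5^2 − 5^1 = 25 − 5 = 20.
φ(29) = 29 − 1 = 28.
φ(41) = 41 − 1 = 40.
φ(29725) = 20 × 28 × 40 = 22400.

22400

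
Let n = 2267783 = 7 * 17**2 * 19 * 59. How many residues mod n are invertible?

φ(7) = 7 − 1 = 6.
φ(17^2) = 17^1·(17−1) = 17·16 = 272.
φ(19) = 19 − 1 = 18.
φ(59) = 59 − 1 = 58.
Since φ is multiplicative, φ(2267783) = 6 · 272 · 18 · 58 = 1703808.

1703808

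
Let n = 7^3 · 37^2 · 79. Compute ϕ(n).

φ(37095793) = 37095793 · (1 − 1/7) · (1 − 1/37) · (1 − 1/79)
       = 37095793 · 16848/20461 = 30545424.

30545424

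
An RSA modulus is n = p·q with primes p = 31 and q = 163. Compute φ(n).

4860

φ(n) = (p − 1)(q − 1) = (31−1)(163−1) = 30·162 = 4860.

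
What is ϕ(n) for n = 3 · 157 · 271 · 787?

66212640

φ(3) = 3 − 1 = 2.
φ(157) = 157 − 1 = 156.
φ(271) = 271 − 1 = 270.
φ(787) = 787 − 1 = 786.
Multiply: 2 · 156 · 270 · 786 = 66212640.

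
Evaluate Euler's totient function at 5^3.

100

φ(125) = 125 · (1 − 1/5)
       = 125 · 4/5 = 100.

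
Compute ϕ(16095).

16095 = 3 * 5 * 29 * 37.
φ(16095) = 16095 · (1 − 1/3) · (1 − 1/5) · (1 − 1/29) · (1 − 1/37)
       = 16095 · 8064/16095 = 8064.

8064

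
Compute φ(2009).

Factor 2009: 2009 = 7**2 * 41.
φ(2009) = 2009 · (1 − 1/7) · (1 − 1/41)
       = 2009 · 240/287 = 1680.

1680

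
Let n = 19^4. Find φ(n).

φ(130321) = 130321 · (1 − 1/19)
       = 130321 · 18/19 = 123462.

123462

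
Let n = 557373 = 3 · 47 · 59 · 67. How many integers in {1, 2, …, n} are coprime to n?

φ(557373) = 557373 · (1 − 1/3) · (1 − 1/47) · (1 − 1/59) · (1 − 1/67)
       = 557373 · 352176/557373 = 352176.

352176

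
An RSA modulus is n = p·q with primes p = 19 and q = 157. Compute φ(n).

φ(n) = (p − 1)(q − 1) = (19−1)(157−1) = 18·156 = 2808.

2808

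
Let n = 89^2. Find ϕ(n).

φ(7921) = 7921 · (1 − 1/89)
       = 7921 · 88/89 = 7832.

7832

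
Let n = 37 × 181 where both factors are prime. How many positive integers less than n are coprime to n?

6480

φ(n) = (p − 1)(q − 1) = (37−1)(181−1) = 36·180 = 6480.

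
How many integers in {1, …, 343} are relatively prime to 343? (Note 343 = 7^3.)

294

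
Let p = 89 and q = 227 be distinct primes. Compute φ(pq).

φ(n) = (p − 1)(q − 1) = (89−1)(227−1) = 88·226 = 19888.

19888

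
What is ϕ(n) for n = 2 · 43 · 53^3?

6134856

φ(2) = 2 − 1 = 1.
φ(43) = 43 − 1 = 42.
φ(53^3) = 53^3 − 53^2 = 148877 − 2809 = 146068.
Multiply: 1 · 42 · 146068 = 6134856.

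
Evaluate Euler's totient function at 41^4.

2756840

φ(41^4) = 41^3·(41−1) = 68921·40 = 2756840.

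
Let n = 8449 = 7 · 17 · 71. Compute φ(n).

6720

φ(7) = 7 − 1 = 6.
φ(17) = 17 − 1 = 16.
φ(71) = 71 − 1 = 70.
φ(8449) = 6 × 16 × 70 = 6720.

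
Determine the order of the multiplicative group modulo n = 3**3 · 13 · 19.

φ(3^3) = 3^3 − 3^2 = 27 − 9 = 18.
φ(13) = 13 − 1 = 12.
φ(19) = 19 − 1 = 18.
Multiply: 18 · 12 · 18 = 3888.

3888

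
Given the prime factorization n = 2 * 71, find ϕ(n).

70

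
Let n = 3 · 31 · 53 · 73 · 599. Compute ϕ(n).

φ(3) = 3 − 1 = 2.
φ(31) = 31 − 1 = 30.
φ(53) = 53 − 1 = 52.
φ(73) = 73 − 1 = 72.
φ(599) = 599 − 1 = 598.
φ(215530383) = 2 × 30 × 52 × 72 × 598 = 134334720.

134334720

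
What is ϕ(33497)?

30240

Prime factorization: 33497 = 19 · 41 · 43.
φ(19) = 19 − 1 = 18.
φ(41) = 41 − 1 = 40.
φ(43) = 43 − 1 = 42.
Since φ is multiplicative, φ(33497) = 18 · 40 · 42 = 30240.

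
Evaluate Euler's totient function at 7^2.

42

φ(49) = 49 · (1 − 1/7)
       = 49 · 6/7 = 42.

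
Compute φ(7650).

1920

First factor: 7650 = 2 · 3**2 · 5**2 · 17.
φ(7650) = 7650 · (1 − 1/2) · (1 − 1/3) · (1 − 1/5) · (1 − 1/17)
       = 7650 · 128/510 = 1920.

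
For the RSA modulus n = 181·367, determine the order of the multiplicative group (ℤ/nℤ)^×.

φ(n) = (p − 1)(q − 1) = (181−1)(367−1) = 180·366 = 65880.

65880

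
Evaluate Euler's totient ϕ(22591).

20160

Factor 22591: 22591 = 19 · 29 · 41.
φ(22591) = 22591 · (1 − 1/19) · (1 − 1/29) · (1 − 1/41)
       = 22591 · 20160/22591 = 20160.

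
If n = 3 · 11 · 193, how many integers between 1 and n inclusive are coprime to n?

φ(6369) = 6369 · (1 − 1/3) · (1 − 1/11) · (1 − 1/193)
       = 6369 · 3840/6369 = 3840.

3840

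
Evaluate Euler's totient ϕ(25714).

11088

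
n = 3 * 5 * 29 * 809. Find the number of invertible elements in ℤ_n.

φ(3) = 3 − 1 = 2.
φ(5) = 5 − 1 = 4.
φ(29) = 29 − 1 = 28.
φ(809) = 809 − 1 = 808.
φ(351915) = 2 × 4 × 28 × 808 = 180992.

180992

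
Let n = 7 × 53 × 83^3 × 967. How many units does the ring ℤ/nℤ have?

170255738016

φ(7) = 7 − 1 = 6.
φ(53) = 53 − 1 = 52.
φ(83^3) = 83^2·(83−1) = 6889·82 = 564898.
φ(967) = 967 − 1 = 966.
Since φ is multiplicative, φ(205132588759) = 6 · 52 · 564898 · 966 = 170255738016.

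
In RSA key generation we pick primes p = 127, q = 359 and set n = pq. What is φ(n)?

45108

φ(45593) = 45593 · (1 − 1/127) · (1 − 1/359)
       = 45593 · 45108/45593 = 45108.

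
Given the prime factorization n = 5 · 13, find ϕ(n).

48

φ(65) = 65 · (1 − 1/5) · (1 − 1/13)
       = 65 · 48/65 = 48.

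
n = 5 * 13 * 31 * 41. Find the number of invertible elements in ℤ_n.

φ(82615) = 82615 · (1 − 1/5) · (1 − 1/13) · (1 − 1/31) · (1 − 1/41)
       = 82615 · 57600/82615 = 57600.

57600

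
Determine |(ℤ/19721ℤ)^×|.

17280

First factor: 19721 = 13 · 37 · 41.
φ(19721) = 19721 · (1 − 1/13) · (1 − 1/37) · (1 − 1/41)
       = 19721 · 17280/19721 = 17280.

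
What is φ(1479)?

Factor 1479: 1479 = 3 · 17 · 29.
φ(1479) = 1479 · (1 − 1/3) · (1 − 1/17) · (1 − 1/29)
       = 1479 · 896/1479 = 896.

896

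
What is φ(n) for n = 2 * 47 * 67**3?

φ(2) = 2 − 1 = 1.
φ(47) = 47 − 1 = 46.
φ(67^3) = 67^2·(67−1) = 4489·66 = 296274.
φ(28271722) = 1 × 46 × 296274 = 13628604.

13628604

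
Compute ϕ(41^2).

1640

φ(1681) = 1681 · (1 − 1/41)
       = 1681 · 40/41 = 1640.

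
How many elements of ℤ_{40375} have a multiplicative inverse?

28800

First factor: 40375 = 5^3 × 17 × 19.
φ(5^3) = 5^2·(5−1) = 25·4 = 100.
φ(17) = 17 − 1 = 16.
φ(19) = 19 − 1 = 18.
Multiply: 100 · 16 · 18 = 28800.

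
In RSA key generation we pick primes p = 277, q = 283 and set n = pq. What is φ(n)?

77832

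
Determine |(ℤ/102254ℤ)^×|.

47040

Factor 102254: 102254 = 2 · 29 · 41 · 43.
φ(2) = 2 − 1 = 1.
φ(29) = 29 − 1 = 28.
φ(41) = 41 − 1 = 40.
φ(43) = 43 − 1 = 42.
Multiply: 1 · 28 · 40 · 42 = 47040.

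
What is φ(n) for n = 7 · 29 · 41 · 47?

φ(391181) = 391181 · (1 − 1/7) · (1 − 1/29) · (1 − 1/41) · (1 − 1/47)
       = 391181 · 309120/391181 = 309120.

309120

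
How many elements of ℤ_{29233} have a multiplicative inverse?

26400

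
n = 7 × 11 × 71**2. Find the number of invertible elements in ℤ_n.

298200

φ(388157) = 388157 · (1 − 1/7) · (1 − 1/11) · (1 − 1/71)
       = 388157 · 4200/5467 = 298200.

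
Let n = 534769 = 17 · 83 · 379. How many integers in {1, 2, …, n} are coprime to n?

495936

φ(17) = 17 − 1 = 16.
φ(83) = 83 − 1 = 82.
φ(379) = 379 − 1 = 378.
Since φ is multiplicative, φ(534769) = 16 · 82 · 378 = 495936.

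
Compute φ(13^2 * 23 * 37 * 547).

φ(78668993) = 78668993 · (1 − 1/13) · (1 − 1/23) · (1 − 1/37) · (1 − 1/547)
       = 78668993 · 5189184/6051461 = 67459392.

67459392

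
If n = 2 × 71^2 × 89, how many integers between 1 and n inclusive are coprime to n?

φ(2) = 2 − 1 = 1.
φ(71^2) = 71^1·(71−1) = 71·70 = 4970.
φ(89) = 89 − 1 = 88.
φ(897298) = 1 × 4970 × 88 = 437360.

437360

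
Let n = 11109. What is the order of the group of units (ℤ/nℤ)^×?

First factor: 11109 = 3 × 7 × 23^2.
φ(11109) = 11109 · (1 − 1/3) · (1 − 1/7) · (1 − 1/23)
       = 11109 · 264/483 = 6072.

6072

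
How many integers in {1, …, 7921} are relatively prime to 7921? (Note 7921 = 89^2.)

7832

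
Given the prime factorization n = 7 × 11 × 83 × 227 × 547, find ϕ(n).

607108320

φ(7) = 7 − 1 = 6.
φ(11) = 11 − 1 = 10.
φ(83) = 83 − 1 = 82.
φ(227) = 227 − 1 = 226.
φ(547) = 547 − 1 = 546.
Multiply: 6 · 10 · 82 · 226 · 546 = 607108320.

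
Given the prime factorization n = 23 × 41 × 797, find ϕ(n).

700480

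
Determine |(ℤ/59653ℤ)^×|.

Factor 59653: 59653 = 11^2 × 17 × 29.
φ(59653) = 59653 · (1 − 1/11) · (1 − 1/17) · (1 − 1/29)
       = 59653 · 4480/5423 = 49280.

49280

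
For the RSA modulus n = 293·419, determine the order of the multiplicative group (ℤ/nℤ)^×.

122056

For distinct primes, φ(pq) = (p−1)(q−1) = 292 × 418 = 122056.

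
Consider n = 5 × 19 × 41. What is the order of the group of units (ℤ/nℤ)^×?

2880

φ(3895) = 3895 · (1 − 1/5) · (1 − 1/19) · (1 − 1/41)
       = 3895 · 2880/3895 = 2880.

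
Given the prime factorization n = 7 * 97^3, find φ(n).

5419584

φ(7) = 7 − 1 = 6.
φ(97^3) = 97^3 − 97^2 = 912673 − 9409 = 903264.
Since φ is multiplicative, φ(6388711) = 6 · 903264 = 5419584.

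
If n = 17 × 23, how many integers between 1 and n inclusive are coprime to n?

352

φ(17) = 17 − 1 = 16.
φ(23) = 23 − 1 = 22.
Multiply: 16 · 22 = 352.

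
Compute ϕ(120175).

First factor: 120175 = 5^2 × 11 × 19 × 23.
φ(5^2) = 5^1·(5−1) = 5·4 = 20.
φ(11) = 11 − 1 = 10.
φ(19) = 19 − 1 = 18.
φ(23) = 23 − 1 = 22.
Since φ is multiplicative, φ(120175) = 20 · 10 · 18 · 22 = 79200.

79200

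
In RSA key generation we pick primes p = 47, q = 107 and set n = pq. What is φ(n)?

4876

φ(47) = 47 − 1 = 46.
φ(107) = 107 − 1 = 106.
Multiply: 46 · 106 = 4876.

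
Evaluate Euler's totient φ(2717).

Factor 2717: 2717 = 11 · 13 · 19.
φ(11) = 11 − 1 = 10.
φ(13) = 13 − 1 = 12.
φ(19) = 19 − 1 = 18.
Multiply: 10 · 12 · 18 = 2160.

2160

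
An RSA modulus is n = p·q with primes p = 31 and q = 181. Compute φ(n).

φ(pq) = (p−1)(q−1) = 30 · 180 = 5400.

5400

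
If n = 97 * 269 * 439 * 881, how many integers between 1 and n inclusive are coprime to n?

9916600320

φ(10091702587) = 10091702587 · (1 − 1/97) · (1 − 1/269) · (1 − 1/439) · (1 − 1/881)
       = 10091702587 · 9916600320/10091702587 = 9916600320.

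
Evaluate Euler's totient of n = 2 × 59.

58

φ(118) = 118 · (1 − 1/2) · (1 − 1/59)
       = 118 · 58/118 = 58.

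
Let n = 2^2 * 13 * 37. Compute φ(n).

φ(1924) = 1924 · (1 − 1/2) · (1 − 1/13) · (1 − 1/37)
       = 1924 · 432/962 = 864.

864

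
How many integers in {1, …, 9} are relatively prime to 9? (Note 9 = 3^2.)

φ(9) = 9 · (1 − 1/3)
       = 9 · 2/3 = 6.

6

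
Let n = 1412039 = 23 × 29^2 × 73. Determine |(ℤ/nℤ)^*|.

φ(23) = 23 − 1 = 22.
φ(29^2) = 29^1·(29−1) = 29·28 = 812.
φ(73) = 73 − 1 = 72.
Multiply: 22 · 812 · 72 = 1286208.

1286208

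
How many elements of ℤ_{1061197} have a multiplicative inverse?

931392

Prime factorization: 1061197 = 23 * 29 * 37 * 43.
φ(1061197) = 1061197 · (1 − 1/23) · (1 − 1/29) · (1 − 1/37) · (1 − 1/43)
       = 1061197 · 931392/1061197 = 931392.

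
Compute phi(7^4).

φ(7^4) = 7^3·(7−1) = 343·6 = 2058.

2058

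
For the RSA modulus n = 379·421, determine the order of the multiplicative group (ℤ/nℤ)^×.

For distinct primes, φ(pq) = (p−1)(q−1) = 378 × 420 = 158760.

158760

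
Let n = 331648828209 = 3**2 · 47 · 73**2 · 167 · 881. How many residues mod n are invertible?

211911828480

φ(3^2) = 3^2 − 3^1 = 9 − 3 = 6.
φ(47) = 47 − 1 = 46.
φ(73^2) = 73^2 − 73^1 = 5329 − 73 = 5256.
φ(167) = 167 − 1 = 166.
φ(881) = 881 − 1 = 880.
Multiply: 6 · 46 · 5256 · 166 · 880 = 211911828480.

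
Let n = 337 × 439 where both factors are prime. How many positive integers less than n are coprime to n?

φ(n) = (p − 1)(q − 1) = (337−1)(439−1) = 336·438 = 147168.

147168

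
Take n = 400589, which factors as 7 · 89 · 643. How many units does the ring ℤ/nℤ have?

φ(7) = 7 − 1 = 6.
φ(89) = 89 − 1 = 88.
φ(643) = 643 − 1 = 642.
Since φ is multiplicative, φ(400589) = 6 · 88 · 642 = 338976.

338976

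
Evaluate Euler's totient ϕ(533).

First factor: 533 = 13 · 41.
φ(13) = 13 − 1 = 12.
φ(41) = 41 − 1 = 40.
Since φ is multiplicative, φ(533) = 12 · 40 = 480.

480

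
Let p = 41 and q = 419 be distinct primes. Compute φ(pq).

16720

φ(17179) = 17179 · (1 − 1/41) · (1 − 1/419)
       = 17179 · 16720/17179 = 16720.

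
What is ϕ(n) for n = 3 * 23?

44

φ(69) = 69 · (1 − 1/3) · (1 − 1/23)
       = 69 · 44/69 = 44.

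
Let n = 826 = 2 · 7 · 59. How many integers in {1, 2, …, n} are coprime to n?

φ(826) = 826 · (1 − 1/2) · (1 − 1/7) · (1 − 1/59)
       = 826 · 348/826 = 348.

348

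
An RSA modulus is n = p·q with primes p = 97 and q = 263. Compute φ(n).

25152

φ(25511) = 25511 · (1 − 1/97) · (1 − 1/263)
       = 25511 · 25152/25511 = 25152.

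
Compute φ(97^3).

903264

φ(97^3) = 97^3 − 97^2 = 912673 − 9409 = 903264.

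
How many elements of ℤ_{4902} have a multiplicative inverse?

4902 = 2 · 3 · 19 · 43.
φ(2) = 2 − 1 = 1.
φ(3) = 3 − 1 = 2.
φ(19) = 19 − 1 = 18.
φ(43) = 43 − 1 = 42.
Multiply: 1 · 2 · 18 · 42 = 1512.

1512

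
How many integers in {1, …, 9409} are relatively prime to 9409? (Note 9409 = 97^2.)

φ(9409) = 9409 · (1 − 1/97)
       = 9409 · 96/97 = 9312.

9312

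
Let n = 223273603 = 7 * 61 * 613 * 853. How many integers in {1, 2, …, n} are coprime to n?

187712640

φ(7) = 7 − 1 = 6.
φ(61) = 61 − 1 = 60.
φ(613) = 613 − 1 = 612.
φ(853) = 853 − 1 = 852.
Since φ is multiplicative, φ(223273603) = 6 · 60 · 612 · 852 = 187712640.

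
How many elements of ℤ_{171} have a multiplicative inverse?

108

Factor 171: 171 = 3**2 * 19.
φ(171) = 171 · (1 − 1/3) · (1 − 1/19)
       = 171 · 36/57 = 108.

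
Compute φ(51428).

First factor: 51428 = 2**2 × 13 × 23 × 43.
φ(51428) = 51428 · (1 − 1/2) · (1 − 1/13) · (1 − 1/23) · (1 − 1/43)
       = 51428 · 11088/25714 = 22176.

22176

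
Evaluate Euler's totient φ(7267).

6552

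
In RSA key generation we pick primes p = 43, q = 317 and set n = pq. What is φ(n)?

13272

For distinct primes, φ(pq) = (p−1)(q−1) = 42 × 316 = 13272.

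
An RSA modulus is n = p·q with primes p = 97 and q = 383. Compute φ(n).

36672

φ(pq) = (p−1)(q−1) = 96 · 382 = 36672.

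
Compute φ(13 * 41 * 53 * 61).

1497600

φ(1723189) = 1723189 · (1 − 1/13) · (1 − 1/41) · (1 − 1/53) · (1 − 1/61)
       = 1723189 · 1497600/1723189 = 1497600.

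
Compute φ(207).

132

207 = 3^2 × 23.
φ(3^2) = 3^1·(3−1) = 3·2 = 6.
φ(23) = 23 − 1 = 22.
φ(207) = 6 × 22 = 132.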